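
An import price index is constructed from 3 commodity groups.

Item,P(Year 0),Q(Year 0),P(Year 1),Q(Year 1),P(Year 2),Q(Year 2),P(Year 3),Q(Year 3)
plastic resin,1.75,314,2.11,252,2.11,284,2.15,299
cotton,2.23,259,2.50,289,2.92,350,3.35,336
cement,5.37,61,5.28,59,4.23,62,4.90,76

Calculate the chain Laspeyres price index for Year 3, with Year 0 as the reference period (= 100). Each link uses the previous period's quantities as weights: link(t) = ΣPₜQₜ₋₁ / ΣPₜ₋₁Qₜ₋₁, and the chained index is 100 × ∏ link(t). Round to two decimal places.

Link Year 0→Year 1:
ΣP(Year 1)Q(Year 0) = 2.11×314 + 2.50×259 + 5.28×61 = 662.54 + 647.5 + 322.08 = 1632.12
ΣP(Year 0)Q(Year 0) = 1.75×314 + 2.23×259 + 5.37×61 = 549.5 + 577.57 + 327.57 = 1454.64
link = 1632.12/1454.64 = 1.122010
Link Year 1→Year 2:
ΣP(Year 2)Q(Year 1) = 2.11×252 + 2.92×289 + 4.23×59 = 531.72 + 843.88 + 249.57 = 1625.17
ΣP(Year 1)Q(Year 1) = 2.11×252 + 2.50×289 + 5.28×59 = 531.72 + 722.5 + 311.52 = 1565.74
link = 1625.17/1565.74 = 1.037956
Link Year 2→Year 3:
ΣP(Year 3)Q(Year 2) = 2.15×284 + 3.35×350 + 4.90×62 = 610.6 + 1172.5 + 303.8 = 2086.9
ΣP(Year 2)Q(Year 2) = 2.11×284 + 2.92×350 + 4.23×62 = 599.24 + 1022 + 262.26 = 1883.5
link = 2086.9/1883.5 = 1.107990
Chained index = 100 × 1.122010 × 1.037956 × 1.107990 = 129.0362

129.04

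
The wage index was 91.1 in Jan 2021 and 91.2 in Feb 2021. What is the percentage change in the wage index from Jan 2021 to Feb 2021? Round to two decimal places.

Change = (91.2 − 91.1) / 91.1 × 100
       = 0.1 / 91.1 × 100 = 0.1098%

0.11%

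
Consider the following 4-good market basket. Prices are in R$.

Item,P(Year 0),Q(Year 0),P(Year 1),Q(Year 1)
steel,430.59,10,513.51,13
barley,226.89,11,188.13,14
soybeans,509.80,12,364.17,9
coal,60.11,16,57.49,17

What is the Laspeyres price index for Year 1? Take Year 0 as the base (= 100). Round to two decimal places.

90.01

Laspeyres price index uses base-period quantities as weights.
ΣP(Year 1)·Q(Year 0) = 513.51×10 + 188.13×11 + 364.17×12 + 57.49×16 = 5135.1 + 2069.43 + 4370.04 + 919.84 = 12494.41
ΣP(Year 0)·Q(Year 0) = 430.59×10 + 226.89×11 + 509.80×12 + 60.11×16 = 4305.9 + 2495.79 + 6117.6 + 961.76 = 13881.05
Index = 12494.41 / 13881.05 × 100 = 90.0106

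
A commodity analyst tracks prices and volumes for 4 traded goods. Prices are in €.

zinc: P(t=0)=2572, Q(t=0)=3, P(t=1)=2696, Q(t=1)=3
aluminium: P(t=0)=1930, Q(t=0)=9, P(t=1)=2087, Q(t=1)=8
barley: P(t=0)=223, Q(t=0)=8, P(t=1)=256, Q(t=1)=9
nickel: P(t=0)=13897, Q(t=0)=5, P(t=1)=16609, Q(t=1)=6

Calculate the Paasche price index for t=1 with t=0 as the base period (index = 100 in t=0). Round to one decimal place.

Paasche price index uses current-period quantities as weights.
ΣP(t=1)·Q(t=1) = 2696×3 + 2087×8 + 256×9 + 16609×6 = 8088 + 16696 + 2304 + 99654 = 126742
ΣP(t=0)·Q(t=1) = 2572×3 + 1930×8 + 223×9 + 13897×6 = 7716 + 15440 + 2007 + 83382 = 108545
Index = 126742 / 108545 × 100 = 116.7645

116.8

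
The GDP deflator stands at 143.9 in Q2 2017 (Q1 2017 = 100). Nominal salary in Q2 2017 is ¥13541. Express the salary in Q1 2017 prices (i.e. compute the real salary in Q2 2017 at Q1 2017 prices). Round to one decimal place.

Real = Nominal ÷ (Index/100) = 13541 ÷ (143.9/100)
     = 13541 ÷ 1.439 = 9410.0069

9410.0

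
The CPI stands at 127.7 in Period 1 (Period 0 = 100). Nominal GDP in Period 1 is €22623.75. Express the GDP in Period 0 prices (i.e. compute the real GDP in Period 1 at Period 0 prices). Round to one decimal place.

Real = Nominal ÷ (Index/100) = 22623.75 ÷ (127.7/100)
     = 22623.75 ÷ 1.277 = 17716.3273

17716.3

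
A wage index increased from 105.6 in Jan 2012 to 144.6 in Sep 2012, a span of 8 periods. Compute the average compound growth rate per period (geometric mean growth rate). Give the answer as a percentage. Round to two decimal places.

4.01%

Growth factor = (144.6/105.6)^(1/8) = (1.369318)^(1/8) = 1.040071
Growth rate = 1.040071 − 1 = 0.040071 = 4.0071%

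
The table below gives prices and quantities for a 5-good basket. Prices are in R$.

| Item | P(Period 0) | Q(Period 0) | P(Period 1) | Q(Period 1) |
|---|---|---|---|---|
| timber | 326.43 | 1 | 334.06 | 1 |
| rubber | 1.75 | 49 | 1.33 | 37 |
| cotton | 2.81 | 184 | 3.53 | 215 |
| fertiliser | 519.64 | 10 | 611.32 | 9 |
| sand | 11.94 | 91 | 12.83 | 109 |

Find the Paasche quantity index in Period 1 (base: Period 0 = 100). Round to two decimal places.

96.56

Paasche quantity index uses current-period prices as weights.
ΣP(Period 1)·Q(Period 1) = 334.06×1 + 1.33×37 + 3.53×215 + 611.32×9 + 12.83×109 = 334.06 + 49.21 + 758.95 + 5501.88 + 1398.47 = 8042.57
ΣP(Period 1)·Q(Period 0) = 334.06×1 + 1.33×49 + 3.53×184 + 611.32×10 + 12.83×91 = 334.06 + 65.17 + 649.52 + 6113.2 + 1167.53 = 8329.48
Index = 8042.57 / 8329.48 × 100 = 96.5555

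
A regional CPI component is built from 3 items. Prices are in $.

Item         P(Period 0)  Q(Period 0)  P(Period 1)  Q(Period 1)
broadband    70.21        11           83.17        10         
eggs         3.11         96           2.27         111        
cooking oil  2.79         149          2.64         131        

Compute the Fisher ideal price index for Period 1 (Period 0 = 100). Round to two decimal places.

101.92

Laspeyres component (base-period weights):
ΣP(Period 1)Q(Period 0) = 83.17×11 + 2.27×96 + 2.64×149 = 914.87 + 217.92 + 393.36 = 1526.15
ΣP(Period 0)Q(Period 0) = 70.21×11 + 3.11×96 + 2.79×149 = 772.31 + 298.56 + 415.71 = 1486.58
L = 1526.15 / 1486.58 × 100 = 102.6618
Paasche component (current-period weights):
ΣP(Period 1)Q(Period 1) = 83.17×10 + 2.27×111 + 2.64×131 = 831.7 + 251.97 + 345.84 = 1429.51
ΣP(Period 0)Q(Period 1) = 70.21×10 + 3.11×111 + 2.79×131 = 702.1 + 345.21 + 365.49 = 1412.8
P = 1429.51 / 1412.8 × 100 = 101.1828
Fisher = √(L × P) = √(102.6618 × 101.1828) = 101.9196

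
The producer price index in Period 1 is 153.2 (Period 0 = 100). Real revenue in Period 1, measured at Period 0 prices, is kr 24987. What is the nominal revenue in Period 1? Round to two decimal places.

Nominal = Real × (Index/100) = 24987 × (153.2/100)
        = 24987 × 1.532 = 38280.0840

38280.08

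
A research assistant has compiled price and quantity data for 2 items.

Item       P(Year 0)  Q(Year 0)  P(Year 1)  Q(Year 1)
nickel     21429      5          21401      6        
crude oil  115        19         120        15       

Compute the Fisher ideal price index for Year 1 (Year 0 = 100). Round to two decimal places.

Laspeyres component (base-period weights):
ΣP(Year 1)Q(Year 0) = 21401×5 + 120×19 = 107005 + 2280 = 109285
ΣP(Year 0)Q(Year 0) = 21429×5 + 115×19 = 107145 + 2185 = 109330
L = 109285 / 109330 × 100 = 99.9588
Paasche component (current-period weights):
ΣP(Year 1)Q(Year 1) = 21401×6 + 120×15 = 128406 + 1800 = 130206
ΣP(Year 0)Q(Year 1) = 21429×6 + 115×15 = 128574 + 1725 = 130299
P = 130206 / 130299 × 100 = 99.9286
Fisher = √(L × P) = √(99.9588 × 99.9286) = 99.9437

99.94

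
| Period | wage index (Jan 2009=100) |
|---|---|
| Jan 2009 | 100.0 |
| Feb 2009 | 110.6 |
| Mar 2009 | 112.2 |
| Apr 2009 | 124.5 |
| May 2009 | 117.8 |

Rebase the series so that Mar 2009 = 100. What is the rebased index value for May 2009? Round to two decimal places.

104.99

Rebased(May 2009) = 117.8 / 112.2 × 100 = 104.9911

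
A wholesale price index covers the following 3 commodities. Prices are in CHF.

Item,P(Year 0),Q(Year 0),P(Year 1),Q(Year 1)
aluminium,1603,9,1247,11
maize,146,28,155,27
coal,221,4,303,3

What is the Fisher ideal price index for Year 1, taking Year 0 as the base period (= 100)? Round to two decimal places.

85.53

Laspeyres component (base-period weights):
ΣP(Year 1)Q(Year 0) = 1247×9 + 155×28 + 303×4 = 11223 + 4340 + 1212 = 16775
ΣP(Year 0)Q(Year 0) = 1603×9 + 146×28 + 221×4 = 14427 + 4088 + 884 = 19399
L = 16775 / 19399 × 100 = 86.4735
Paasche component (current-period weights):
ΣP(Year 1)Q(Year 1) = 1247×11 + 155×27 + 303×3 = 13717 + 4185 + 909 = 18811
ΣP(Year 0)Q(Year 1) = 1603×11 + 146×27 + 221×3 = 17633 + 3942 + 663 = 22238
P = 18811 / 22238 × 100 = 84.5894
Fisher = √(L × P) = √(86.4735 × 84.5894) = 85.5263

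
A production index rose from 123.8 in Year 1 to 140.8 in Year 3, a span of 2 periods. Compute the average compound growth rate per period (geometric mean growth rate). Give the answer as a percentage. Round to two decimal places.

6.65%

Growth factor = (140.8/123.8)^(1/2) = (1.137318)^(1/2) = 1.066451
Growth rate = 1.066451 − 1 = 0.066451 = 6.6451%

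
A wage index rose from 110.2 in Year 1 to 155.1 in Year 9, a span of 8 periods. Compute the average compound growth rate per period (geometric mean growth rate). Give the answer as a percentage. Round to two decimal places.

Growth factor = (155.1/110.2)^(1/8) = (1.407441)^(1/8) = 1.043647
Growth rate = 1.043647 − 1 = 0.043647 = 4.3647%

4.36%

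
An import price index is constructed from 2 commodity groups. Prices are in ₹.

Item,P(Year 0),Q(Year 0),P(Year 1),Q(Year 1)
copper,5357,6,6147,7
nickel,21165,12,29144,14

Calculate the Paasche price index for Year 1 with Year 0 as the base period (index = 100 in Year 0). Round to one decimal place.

Paasche price index uses current-period quantities as weights.
ΣP(Year 1)·Q(Year 1) = 6147×7 + 29144×14 = 43029 + 408016 = 451045
ΣP(Year 0)·Q(Year 1) = 5357×7 + 21165×14 = 37499 + 296310 = 333809
Index = 451045 / 333809 × 100 = 135.1207

135.1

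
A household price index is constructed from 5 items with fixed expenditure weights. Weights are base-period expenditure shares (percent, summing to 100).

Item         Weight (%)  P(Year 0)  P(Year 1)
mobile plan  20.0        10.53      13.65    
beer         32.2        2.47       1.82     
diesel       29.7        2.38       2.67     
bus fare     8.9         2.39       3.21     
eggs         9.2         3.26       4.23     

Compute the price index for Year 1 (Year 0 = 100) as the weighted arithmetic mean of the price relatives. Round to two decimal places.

106.86

mobile plan: 20.0 × (13.65/10.53) = 20.0 × 1.296296 = 25.9259
beer: 32.2 × (1.82/2.47) = 32.2 × 0.736842 = 23.7263
diesel: 29.7 × (2.67/2.38) = 29.7 × 1.121849 = 33.3189
bus fare: 8.9 × (3.21/2.39) = 8.9 × 1.343096 = 11.9536
eggs: 9.2 × (4.23/3.26) = 9.2 × 1.297546 = 11.9374
Index = Σ wᵢ·(p₁ᵢ/p₀ᵢ) = 25.9259 + 23.7263 + 33.3189 + 11.9536 + 11.9374 = 106.8621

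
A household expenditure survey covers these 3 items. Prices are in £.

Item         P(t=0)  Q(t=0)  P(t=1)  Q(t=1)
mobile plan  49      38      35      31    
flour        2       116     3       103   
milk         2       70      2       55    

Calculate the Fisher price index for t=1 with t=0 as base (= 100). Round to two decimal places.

Laspeyres component (base-period weights):
ΣP(t=1)Q(t=0) = 35×38 + 3×116 + 2×70 = 1330 + 348 + 140 = 1818
ΣP(t=0)Q(t=0) = 49×38 + 2×116 + 2×70 = 1862 + 232 + 140 = 2234
L = 1818 / 2234 × 100 = 81.3787
Paasche component (current-period weights):
ΣP(t=1)Q(t=1) = 35×31 + 3×103 + 2×55 = 1085 + 309 + 110 = 1504
ΣP(t=0)Q(t=1) = 49×31 + 2×103 + 2×55 = 1519 + 206 + 110 = 1835
P = 1504 / 1835 × 100 = 81.9619
Fisher = √(L × P) = √(81.3787 × 81.9619) = 81.6698

81.67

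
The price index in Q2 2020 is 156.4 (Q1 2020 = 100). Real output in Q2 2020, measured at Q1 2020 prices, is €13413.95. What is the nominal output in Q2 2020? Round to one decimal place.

Nominal = Real × (Index/100) = 13413.95 × (156.4/100)
        = 13413.95 × 1.564 = 20979.4178

20979.4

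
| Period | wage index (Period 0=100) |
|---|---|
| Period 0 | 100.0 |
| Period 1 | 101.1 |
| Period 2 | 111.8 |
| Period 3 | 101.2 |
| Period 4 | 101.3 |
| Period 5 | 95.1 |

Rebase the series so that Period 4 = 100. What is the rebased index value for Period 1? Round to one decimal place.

Rebased(Period 1) = 101.1 / 101.3 × 100 = 99.8026

99.8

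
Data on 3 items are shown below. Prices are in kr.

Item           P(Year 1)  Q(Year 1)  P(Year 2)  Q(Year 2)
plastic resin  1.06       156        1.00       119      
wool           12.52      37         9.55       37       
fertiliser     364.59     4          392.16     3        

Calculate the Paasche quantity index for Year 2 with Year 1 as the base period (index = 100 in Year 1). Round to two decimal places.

79.35

Paasche quantity index uses current-period prices as weights.
ΣP(Year 2)·Q(Year 2) = 1.00×119 + 9.55×37 + 392.16×3 = 119 + 353.35 + 1176.48 = 1648.83
ΣP(Year 2)·Q(Year 1) = 1.00×156 + 9.55×37 + 392.16×4 = 156 + 353.35 + 1568.64 = 2077.99
Index = 1648.83 / 2077.99 × 100 = 79.3474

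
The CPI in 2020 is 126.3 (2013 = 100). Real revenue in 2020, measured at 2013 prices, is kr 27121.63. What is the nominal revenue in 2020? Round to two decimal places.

34254.62

Nominal = Real × (Index/100) = 27121.63 × (126.3/100)
        = 27121.63 × 1.263 = 34254.6187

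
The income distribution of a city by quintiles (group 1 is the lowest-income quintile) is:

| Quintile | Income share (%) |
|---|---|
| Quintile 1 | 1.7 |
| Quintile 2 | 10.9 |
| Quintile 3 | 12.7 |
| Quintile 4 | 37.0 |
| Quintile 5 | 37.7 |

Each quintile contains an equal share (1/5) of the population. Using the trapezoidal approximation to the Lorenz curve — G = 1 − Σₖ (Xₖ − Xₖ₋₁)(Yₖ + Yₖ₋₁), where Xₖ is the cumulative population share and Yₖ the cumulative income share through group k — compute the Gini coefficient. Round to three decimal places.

Cumulative income shares Yₖ: 0.0170, 0.1260, 0.2530, 0.6230, 1.0000
Σ (Xₖ−Xₖ₋₁)(Yₖ+Yₖ₋₁) = (1/5)(0.0170+0.0000) + (1/5)(0.1260+0.0170) + (1/5)(0.2530+0.1260) + (1/5)(0.6230+0.2530) + (1/5)(1.0000+0.6230)
  = 0.0034 + 0.0286 + 0.0758 + 0.1752 + 0.3246 = 0.6076
G = 1 − 0.6076 = 0.3924

0.392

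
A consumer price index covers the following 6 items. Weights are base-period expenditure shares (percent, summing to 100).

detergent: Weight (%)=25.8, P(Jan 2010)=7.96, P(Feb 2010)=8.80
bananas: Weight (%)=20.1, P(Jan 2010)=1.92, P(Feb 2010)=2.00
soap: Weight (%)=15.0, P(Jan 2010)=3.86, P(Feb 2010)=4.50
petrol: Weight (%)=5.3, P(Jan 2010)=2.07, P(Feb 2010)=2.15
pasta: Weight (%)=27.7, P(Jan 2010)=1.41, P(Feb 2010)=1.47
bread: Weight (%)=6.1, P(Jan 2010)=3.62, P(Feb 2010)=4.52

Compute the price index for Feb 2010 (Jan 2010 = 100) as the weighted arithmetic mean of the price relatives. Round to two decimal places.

108.95

detergent: 25.8 × (8.80/7.96) = 25.8 × 1.105528 = 28.5226
bananas: 20.1 × (2.00/1.92) = 20.1 × 1.041667 = 20.9375
soap: 15.0 × (4.50/3.86) = 15.0 × 1.165803 = 17.4870
petrol: 5.3 × (2.15/2.07) = 5.3 × 1.038647 = 5.5048
pasta: 27.7 × (1.47/1.41) = 27.7 × 1.042553 = 28.8787
bread: 6.1 × (4.52/3.62) = 6.1 × 1.248619 = 7.6166
Index = Σ wᵢ·(p₁ᵢ/p₀ᵢ) = 28.5226 + 20.9375 + 17.4870 + 5.5048 + 28.8787 + 7.6166 = 108.9473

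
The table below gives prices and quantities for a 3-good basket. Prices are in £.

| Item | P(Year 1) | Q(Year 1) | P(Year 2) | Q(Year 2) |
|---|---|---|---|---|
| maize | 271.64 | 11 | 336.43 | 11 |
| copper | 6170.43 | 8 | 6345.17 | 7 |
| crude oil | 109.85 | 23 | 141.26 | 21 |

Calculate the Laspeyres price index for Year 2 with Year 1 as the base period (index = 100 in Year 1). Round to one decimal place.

Laspeyres price index uses base-period quantities as weights.
ΣP(Year 2)·Q(Year 1) = 336.43×11 + 6345.17×8 + 141.26×23 = 3700.73 + 50761.36 + 3248.98 = 57711.07
ΣP(Year 1)·Q(Year 1) = 271.64×11 + 6170.43×8 + 109.85×23 = 2988.04 + 49363.44 + 2526.55 = 54878.03
Index = 57711.07 / 54878.03 × 100 = 105.1624

105.2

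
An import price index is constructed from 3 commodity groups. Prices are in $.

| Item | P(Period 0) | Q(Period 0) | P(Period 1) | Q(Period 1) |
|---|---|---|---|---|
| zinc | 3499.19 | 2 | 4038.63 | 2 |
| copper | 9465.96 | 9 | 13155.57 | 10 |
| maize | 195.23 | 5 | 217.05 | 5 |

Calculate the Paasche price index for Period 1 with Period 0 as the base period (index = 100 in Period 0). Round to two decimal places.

137.11

Paasche price index uses current-period quantities as weights.
ΣP(Period 1)·Q(Period 1) = 4038.63×2 + 13155.57×10 + 217.05×5 = 8077.26 + 131555.7 + 1085.25 = 140718.21
ΣP(Period 0)·Q(Period 1) = 3499.19×2 + 9465.96×10 + 195.23×5 = 6998.38 + 94659.6 + 976.15 = 102634.13
Index = 140718.21 / 102634.13 × 100 = 137.1066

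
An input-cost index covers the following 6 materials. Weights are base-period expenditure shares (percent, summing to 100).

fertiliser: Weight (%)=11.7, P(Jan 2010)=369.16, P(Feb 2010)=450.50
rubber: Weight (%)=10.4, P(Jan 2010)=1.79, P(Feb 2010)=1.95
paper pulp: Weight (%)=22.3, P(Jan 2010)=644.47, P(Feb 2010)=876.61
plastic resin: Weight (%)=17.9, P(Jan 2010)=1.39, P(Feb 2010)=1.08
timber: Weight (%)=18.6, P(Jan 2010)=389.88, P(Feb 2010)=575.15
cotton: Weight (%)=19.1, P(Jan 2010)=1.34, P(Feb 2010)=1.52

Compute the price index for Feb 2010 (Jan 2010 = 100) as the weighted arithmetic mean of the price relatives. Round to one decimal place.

119.0

fertiliser: 11.7 × (450.50/369.16) = 11.7 × 1.220338 = 14.2780
rubber: 10.4 × (1.95/1.79) = 10.4 × 1.089385 = 11.3296
paper pulp: 22.3 × (876.61/644.47) = 22.3 × 1.360203 = 30.3325
plastic resin: 17.9 × (1.08/1.39) = 17.9 × 0.776978 = 13.9079
timber: 18.6 × (575.15/389.88) = 18.6 × 1.475197 = 27.4387
cotton: 19.1 × (1.52/1.34) = 19.1 × 1.134328 = 21.6657
Index = Σ wᵢ·(p₁ᵢ/p₀ᵢ) = 14.2780 + 11.3296 + 30.3325 + 13.9079 + 27.4387 + 21.6657 = 118.9523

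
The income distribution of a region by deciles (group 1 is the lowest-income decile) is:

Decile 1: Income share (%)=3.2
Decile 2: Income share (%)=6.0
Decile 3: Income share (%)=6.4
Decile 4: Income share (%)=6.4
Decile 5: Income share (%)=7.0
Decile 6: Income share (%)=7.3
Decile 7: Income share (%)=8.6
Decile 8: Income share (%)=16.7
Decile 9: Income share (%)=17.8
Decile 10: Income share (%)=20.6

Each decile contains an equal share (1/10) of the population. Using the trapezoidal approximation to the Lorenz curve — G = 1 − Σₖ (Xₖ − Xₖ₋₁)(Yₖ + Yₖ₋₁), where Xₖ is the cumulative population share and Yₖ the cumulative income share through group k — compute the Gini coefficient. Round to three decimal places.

0.298

Cumulative income shares Yₖ: 0.0320, 0.0920, 0.1560, 0.2200, 0.2900, 0.3630, 0.4490, 0.6160, 0.7940, 1.0000
Σ (Xₖ−Xₖ₋₁)(Yₖ+Yₖ₋₁) = (1/10)(0.0320+0.0000) + (1/10)(0.0920+0.0320) + (1/10)(0.1560+0.0920) + (1/10)(0.2200+0.1560) + (1/10)(0.2900+0.2200) + (1/10)(0.3630+0.2900) + (1/10)(0.4490+0.3630) + (1/10)(0.6160+0.4490) + (1/10)(0.7940+0.6160) + (1/10)(1.0000+0.7940)
  = 0.0032 + 0.0124 + 0.0248 + 0.0376 + 0.0510 + 0.0653 + 0.0812 + 0.1065 + 0.1410 + 0.1794 = 0.7024
G = 1 − 0.7024 = 0.2976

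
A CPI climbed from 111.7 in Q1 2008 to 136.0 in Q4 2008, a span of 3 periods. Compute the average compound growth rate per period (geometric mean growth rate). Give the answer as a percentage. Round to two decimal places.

6.78%

Growth factor = (136.0/111.7)^(1/3) = (1.217547)^(1/3) = 1.067813
Growth rate = 1.067813 − 1 = 0.067813 = 6.7813%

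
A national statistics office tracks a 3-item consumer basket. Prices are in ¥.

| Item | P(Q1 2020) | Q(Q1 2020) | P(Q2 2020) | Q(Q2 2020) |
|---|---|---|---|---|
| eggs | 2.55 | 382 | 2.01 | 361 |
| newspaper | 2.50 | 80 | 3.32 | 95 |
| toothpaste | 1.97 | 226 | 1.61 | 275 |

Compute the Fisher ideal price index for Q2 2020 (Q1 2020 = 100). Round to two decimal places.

Laspeyres component (base-period weights):
ΣP(Q2 2020)Q(Q1 2020) = 2.01×382 + 3.32×80 + 1.61×226 = 767.82 + 265.6 + 363.86 = 1397.28
ΣP(Q1 2020)Q(Q1 2020) = 2.55×382 + 2.50×80 + 1.97×226 = 974.1 + 200 + 445.22 = 1619.32
L = 1397.28 / 1619.32 × 100 = 86.2881
Paasche component (current-period weights):
ΣP(Q2 2020)Q(Q2 2020) = 2.01×361 + 3.32×95 + 1.61×275 = 725.61 + 315.4 + 442.75 = 1483.76
ΣP(Q1 2020)Q(Q2 2020) = 2.55×361 + 2.50×95 + 1.97×275 = 920.55 + 237.5 + 541.75 = 1699.8
P = 1483.76 / 1699.8 × 100 = 87.2903
Fisher = √(L × P) = √(86.2881 × 87.2903) = 86.7877

86.79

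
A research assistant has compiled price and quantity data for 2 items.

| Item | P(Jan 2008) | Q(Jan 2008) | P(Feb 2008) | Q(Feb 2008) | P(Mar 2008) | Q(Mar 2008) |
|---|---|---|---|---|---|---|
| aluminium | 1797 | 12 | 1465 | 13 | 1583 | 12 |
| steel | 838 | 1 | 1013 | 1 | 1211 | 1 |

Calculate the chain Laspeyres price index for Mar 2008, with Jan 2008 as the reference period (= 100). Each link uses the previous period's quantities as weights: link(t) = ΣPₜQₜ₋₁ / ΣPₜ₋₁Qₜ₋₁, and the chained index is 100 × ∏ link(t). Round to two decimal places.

90.16

Link Jan 2008→Feb 2008:
ΣP(Feb 2008)Q(Jan 2008) = 1465×12 + 1013×1 = 17580 + 1013 = 18593
ΣP(Jan 2008)Q(Jan 2008) = 1797×12 + 838×1 = 21564 + 838 = 22402
link = 18593/22402 = 0.829971
Link Feb 2008→Mar 2008:
ΣP(Mar 2008)Q(Feb 2008) = 1583×13 + 1211×1 = 20579 + 1211 = 21790
ΣP(Feb 2008)Q(Feb 2008) = 1465×13 + 1013×1 = 19045 + 1013 = 20058
link = 21790/20058 = 1.086350
Chained index = 100 × 0.829971 × 1.086350 = 90.1638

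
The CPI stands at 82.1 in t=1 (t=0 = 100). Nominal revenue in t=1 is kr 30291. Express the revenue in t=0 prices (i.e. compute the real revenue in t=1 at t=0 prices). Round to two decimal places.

36895.25

Real = Nominal ÷ (Index/100) = 30291 ÷ (82.1/100)
     = 30291 ÷ 0.821 = 36895.2497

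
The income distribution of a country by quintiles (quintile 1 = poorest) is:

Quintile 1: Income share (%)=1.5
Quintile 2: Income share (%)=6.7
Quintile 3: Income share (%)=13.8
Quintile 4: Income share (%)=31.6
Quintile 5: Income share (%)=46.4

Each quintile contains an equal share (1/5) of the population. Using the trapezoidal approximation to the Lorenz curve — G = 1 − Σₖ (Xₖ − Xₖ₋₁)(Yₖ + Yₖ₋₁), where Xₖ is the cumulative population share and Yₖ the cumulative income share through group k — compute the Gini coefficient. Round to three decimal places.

0.459

Cumulative income shares Yₖ: 0.0150, 0.0820, 0.2200, 0.5360, 1.0000
Σ (Xₖ−Xₖ₋₁)(Yₖ+Yₖ₋₁) = (1/5)(0.0150+0.0000) + (1/5)(0.0820+0.0150) + (1/5)(0.2200+0.0820) + (1/5)(0.5360+0.2200) + (1/5)(1.0000+0.5360)
  = 0.0030 + 0.0194 + 0.0604 + 0.1512 + 0.3072 = 0.5412
G = 1 − 0.5412 = 0.4588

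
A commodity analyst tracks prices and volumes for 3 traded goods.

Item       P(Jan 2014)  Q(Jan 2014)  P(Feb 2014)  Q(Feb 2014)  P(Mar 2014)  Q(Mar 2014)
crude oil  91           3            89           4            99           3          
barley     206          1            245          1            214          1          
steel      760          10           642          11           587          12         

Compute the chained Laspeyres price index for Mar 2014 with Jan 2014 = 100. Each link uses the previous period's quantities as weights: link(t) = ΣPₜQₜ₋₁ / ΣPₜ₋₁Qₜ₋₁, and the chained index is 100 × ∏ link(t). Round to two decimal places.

Link Jan 2014→Feb 2014:
ΣP(Feb 2014)Q(Jan 2014) = 89×3 + 245×1 + 642×10 = 267 + 245 + 6420 = 6932
ΣP(Jan 2014)Q(Jan 2014) = 91×3 + 206×1 + 760×10 = 273 + 206 + 7600 = 8079
link = 6932/8079 = 0.858027
Link Feb 2014→Mar 2014:
ΣP(Mar 2014)Q(Feb 2014) = 99×4 + 214×1 + 587×11 = 396 + 214 + 6457 = 7067
ΣP(Feb 2014)Q(Feb 2014) = 89×4 + 245×1 + 642×11 = 356 + 245 + 7062 = 7663
link = 7067/7663 = 0.922224
Chained index = 100 × 0.858027 × 0.922224 = 79.1293

79.13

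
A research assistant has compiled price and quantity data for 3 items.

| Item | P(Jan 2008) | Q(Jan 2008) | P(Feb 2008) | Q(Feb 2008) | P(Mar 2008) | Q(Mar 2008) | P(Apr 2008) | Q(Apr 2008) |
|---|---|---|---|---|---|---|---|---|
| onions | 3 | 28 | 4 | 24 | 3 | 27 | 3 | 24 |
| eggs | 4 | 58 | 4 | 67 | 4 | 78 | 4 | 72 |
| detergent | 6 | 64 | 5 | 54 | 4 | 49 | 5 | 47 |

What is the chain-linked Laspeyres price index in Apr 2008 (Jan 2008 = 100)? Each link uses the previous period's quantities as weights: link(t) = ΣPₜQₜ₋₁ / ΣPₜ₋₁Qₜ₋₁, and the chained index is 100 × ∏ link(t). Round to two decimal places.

Link Jan 2008→Feb 2008:
ΣP(Feb 2008)Q(Jan 2008) = 4×28 + 4×58 + 5×64 = 112 + 232 + 320 = 664
ΣP(Jan 2008)Q(Jan 2008) = 3×28 + 4×58 + 6×64 = 84 + 232 + 384 = 700
link = 664/700 = 0.948571
Link Feb 2008→Mar 2008:
ΣP(Mar 2008)Q(Feb 2008) = 3×24 + 4×67 + 4×54 = 72 + 268 + 216 = 556
ΣP(Feb 2008)Q(Feb 2008) = 4×24 + 4×67 + 5×54 = 96 + 268 + 270 = 634
link = 556/634 = 0.876972
Link Mar 2008→Apr 2008:
ΣP(Apr 2008)Q(Mar 2008) = 3×27 + 4×78 + 5×49 = 81 + 312 + 245 = 638
ΣP(Mar 2008)Q(Mar 2008) = 3×27 + 4×78 + 4×49 = 81 + 312 + 196 = 589
link = 638/589 = 1.083192
Chained index = 100 × 0.948571 × 0.876972 × 1.083192 = 90.1075

90.11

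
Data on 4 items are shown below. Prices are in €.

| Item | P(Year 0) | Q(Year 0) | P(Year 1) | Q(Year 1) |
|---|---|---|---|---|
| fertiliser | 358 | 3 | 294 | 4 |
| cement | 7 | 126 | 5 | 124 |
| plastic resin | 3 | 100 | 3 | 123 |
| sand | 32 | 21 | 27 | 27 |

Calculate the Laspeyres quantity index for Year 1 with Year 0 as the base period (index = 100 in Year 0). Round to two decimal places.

Laspeyres quantity index uses base-period prices as weights.
ΣP(Year 0)·Q(Year 1) = 358×4 + 7×124 + 3×123 + 32×27 = 1432 + 868 + 369 + 864 = 3533
ΣP(Year 0)·Q(Year 0) = 358×3 + 7×126 + 3×100 + 32×21 = 1074 + 882 + 300 + 672 = 2928
Index = 3533 / 2928 × 100 = 120.6626

120.66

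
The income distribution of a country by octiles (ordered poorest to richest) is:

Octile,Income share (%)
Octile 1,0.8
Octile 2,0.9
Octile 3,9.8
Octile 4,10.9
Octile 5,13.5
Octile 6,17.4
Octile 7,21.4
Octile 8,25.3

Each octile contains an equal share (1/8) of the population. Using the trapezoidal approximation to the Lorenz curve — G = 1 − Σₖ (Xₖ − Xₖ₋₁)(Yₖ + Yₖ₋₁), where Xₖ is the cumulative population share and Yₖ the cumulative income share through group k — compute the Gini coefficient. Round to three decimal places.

0.374

Cumulative income shares Yₖ: 0.0080, 0.0170, 0.1150, 0.2240, 0.3590, 0.5330, 0.7470, 1.0000
Σ (Xₖ−Xₖ₋₁)(Yₖ+Yₖ₋₁) = (1/8)(0.0080+0.0000) + (1/8)(0.0170+0.0080) + (1/8)(0.1150+0.0170) + (1/8)(0.2240+0.1150) + (1/8)(0.3590+0.2240) + (1/8)(0.5330+0.3590) + (1/8)(0.7470+0.5330) + (1/8)(1.0000+0.7470)
  = 0.0010 + 0.0031 + 0.0165 + 0.0424 + 0.0729 + 0.1115 + 0.1600 + 0.2184 = 0.6257
G = 1 − 0.6257 = 0.3743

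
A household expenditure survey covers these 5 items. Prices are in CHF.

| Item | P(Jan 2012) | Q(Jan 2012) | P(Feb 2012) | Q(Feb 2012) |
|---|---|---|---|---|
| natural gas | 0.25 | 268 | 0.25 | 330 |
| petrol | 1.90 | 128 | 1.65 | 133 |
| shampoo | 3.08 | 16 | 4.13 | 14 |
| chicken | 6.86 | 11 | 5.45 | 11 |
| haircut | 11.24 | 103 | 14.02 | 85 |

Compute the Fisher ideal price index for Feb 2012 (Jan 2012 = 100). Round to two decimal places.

Laspeyres component (base-period weights):
ΣP(Feb 2012)Q(Jan 2012) = 0.25×268 + 1.65×128 + 4.13×16 + 5.45×11 + 14.02×103 = 67 + 211.2 + 66.08 + 59.95 + 1444.06 = 1848.29
ΣP(Jan 2012)Q(Jan 2012) = 0.25×268 + 1.90×128 + 3.08×16 + 6.86×11 + 11.24×103 = 67 + 243.2 + 49.28 + 75.46 + 1157.72 = 1592.66
L = 1848.29 / 1592.66 × 100 = 116.0505
Paasche component (current-period weights):
ΣP(Feb 2012)Q(Feb 2012) = 0.25×330 + 1.65×133 + 4.13×14 + 5.45×11 + 14.02×85 = 82.5 + 219.45 + 57.82 + 59.95 + 1191.7 = 1611.42
ΣP(Jan 2012)Q(Feb 2012) = 0.25×330 + 1.90×133 + 3.08×14 + 6.86×11 + 11.24×85 = 82.5 + 252.7 + 43.12 + 75.46 + 955.4 = 1409.18
P = 1611.42 / 1409.18 × 100 = 114.3516
Fisher = √(L × P) = √(116.0505 × 114.3516) = 115.1979

115.20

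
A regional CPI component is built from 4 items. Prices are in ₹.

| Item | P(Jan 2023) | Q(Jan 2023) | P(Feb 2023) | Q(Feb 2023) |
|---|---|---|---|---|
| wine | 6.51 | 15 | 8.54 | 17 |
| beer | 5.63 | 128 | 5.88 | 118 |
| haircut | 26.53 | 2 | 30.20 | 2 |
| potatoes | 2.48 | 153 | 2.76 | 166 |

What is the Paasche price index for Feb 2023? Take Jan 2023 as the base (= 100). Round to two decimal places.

109.50

Paasche price index uses current-period quantities as weights.
ΣP(Feb 2023)·Q(Feb 2023) = 8.54×17 + 5.88×118 + 30.20×2 + 2.76×166 = 145.18 + 693.84 + 60.4 + 458.16 = 1357.58
ΣP(Jan 2023)·Q(Feb 2023) = 6.51×17 + 5.63×118 + 26.53×2 + 2.48×166 = 110.67 + 664.34 + 53.06 + 411.68 = 1239.75
Index = 1357.58 / 1239.75 × 100 = 109.5043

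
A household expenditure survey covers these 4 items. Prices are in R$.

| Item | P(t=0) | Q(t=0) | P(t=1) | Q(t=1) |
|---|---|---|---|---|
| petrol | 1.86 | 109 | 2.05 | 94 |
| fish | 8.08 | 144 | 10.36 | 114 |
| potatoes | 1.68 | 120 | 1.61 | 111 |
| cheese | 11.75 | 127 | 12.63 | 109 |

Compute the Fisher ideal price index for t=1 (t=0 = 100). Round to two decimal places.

114.53

Laspeyres component (base-period weights):
ΣP(t=1)Q(t=0) = 2.05×109 + 10.36×144 + 1.61×120 + 12.63×127 = 223.45 + 1491.84 + 193.2 + 1604.01 = 3512.5
ΣP(t=0)Q(t=0) = 1.86×109 + 8.08×144 + 1.68×120 + 11.75×127 = 202.74 + 1163.52 + 201.6 + 1492.25 = 3060.11
L = 3512.5 / 3060.11 × 100 = 114.7835
Paasche component (current-period weights):
ΣP(t=1)Q(t=1) = 2.05×94 + 10.36×114 + 1.61×111 + 12.63×109 = 192.7 + 1181.04 + 178.71 + 1376.67 = 2929.12
ΣP(t=0)Q(t=1) = 1.86×94 + 8.08×114 + 1.68×111 + 11.75×109 = 174.84 + 921.12 + 186.48 + 1280.75 = 2563.19
P = 2929.12 / 2563.19 × 100 = 114.2764
Fisher = √(L × P) = √(114.7835 × 114.2764) = 114.5296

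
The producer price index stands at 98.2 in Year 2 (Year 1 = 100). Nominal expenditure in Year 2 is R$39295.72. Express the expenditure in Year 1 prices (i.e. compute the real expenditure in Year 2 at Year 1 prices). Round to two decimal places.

Real = Nominal ÷ (Index/100) = 39295.72 ÷ (98.2/100)
     = 39295.72 ÷ 0.982 = 40016.0081

40016.01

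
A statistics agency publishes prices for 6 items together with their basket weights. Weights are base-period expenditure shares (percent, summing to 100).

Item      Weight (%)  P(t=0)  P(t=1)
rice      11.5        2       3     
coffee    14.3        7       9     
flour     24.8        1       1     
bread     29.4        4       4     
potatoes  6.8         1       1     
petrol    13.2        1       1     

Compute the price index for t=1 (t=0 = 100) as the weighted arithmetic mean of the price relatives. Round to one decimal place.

109.8

rice: 11.5 × (3/2) = 11.5 × 1.500000 = 17.2500
coffee: 14.3 × (9/7) = 14.3 × 1.285714 = 18.3857
flour: 24.8 × (1/1) = 24.8 × 1.000000 = 24.8000
bread: 29.4 × (4/4) = 29.4 × 1.000000 = 29.4000
potatoes: 6.8 × (1/1) = 6.8 × 1.000000 = 6.8000
petrol: 13.2 × (1/1) = 13.2 × 1.000000 = 13.2000
Index = Σ wᵢ·(p₁ᵢ/p₀ᵢ) = 17.2500 + 18.3857 + 24.8000 + 29.4000 + 6.8000 + 13.2000 = 109.8357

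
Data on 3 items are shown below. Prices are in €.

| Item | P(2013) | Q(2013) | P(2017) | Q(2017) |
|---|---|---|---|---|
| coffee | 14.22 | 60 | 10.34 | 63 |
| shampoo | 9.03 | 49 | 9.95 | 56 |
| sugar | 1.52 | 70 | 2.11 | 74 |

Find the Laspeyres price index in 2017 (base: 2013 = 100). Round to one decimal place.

89.6

Laspeyres price index uses base-period quantities as weights.
ΣP(2017)·Q(2013) = 10.34×60 + 9.95×49 + 2.11×70 = 620.4 + 487.55 + 147.7 = 1255.65
ΣP(2013)·Q(2013) = 14.22×60 + 9.03×49 + 1.52×70 = 853.2 + 442.47 + 106.4 = 1402.07
Index = 1255.65 / 1402.07 × 100 = 89.5569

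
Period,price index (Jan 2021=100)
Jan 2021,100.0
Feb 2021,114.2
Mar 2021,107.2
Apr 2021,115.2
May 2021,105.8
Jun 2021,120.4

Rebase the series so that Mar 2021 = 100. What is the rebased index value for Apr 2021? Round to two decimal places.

Rebased(Apr 2021) = 115.2 / 107.2 × 100 = 107.4627

107.46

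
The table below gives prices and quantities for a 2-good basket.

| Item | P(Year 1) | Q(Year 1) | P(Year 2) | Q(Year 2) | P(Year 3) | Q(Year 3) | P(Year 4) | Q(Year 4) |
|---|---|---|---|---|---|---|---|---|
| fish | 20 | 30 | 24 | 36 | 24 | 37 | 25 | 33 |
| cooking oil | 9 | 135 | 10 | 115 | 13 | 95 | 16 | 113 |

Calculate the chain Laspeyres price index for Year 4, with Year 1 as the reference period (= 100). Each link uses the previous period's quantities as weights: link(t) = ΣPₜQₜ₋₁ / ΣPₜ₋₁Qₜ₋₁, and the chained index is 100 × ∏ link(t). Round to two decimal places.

Link Year 1→Year 2:
ΣP(Year 2)Q(Year 1) = 24×30 + 10×135 = 720 + 1350 = 2070
ΣP(Year 1)Q(Year 1) = 20×30 + 9×135 = 600 + 1215 = 1815
link = 2070/1815 = 1.140496
Link Year 2→Year 3:
ΣP(Year 3)Q(Year 2) = 24×36 + 13×115 = 864 + 1495 = 2359
ΣP(Year 2)Q(Year 2) = 24×36 + 10×115 = 864 + 1150 = 2014
link = 2359/2014 = 1.171301
Link Year 3→Year 4:
ΣP(Year 4)Q(Year 3) = 25×37 + 16×95 = 925 + 1520 = 2445
ΣP(Year 3)Q(Year 3) = 24×37 + 13×95 = 888 + 1235 = 2123
link = 2445/2123 = 1.151672
Chained index = 100 × 1.140496 × 1.171301 × 1.151672 = 153.8477

153.85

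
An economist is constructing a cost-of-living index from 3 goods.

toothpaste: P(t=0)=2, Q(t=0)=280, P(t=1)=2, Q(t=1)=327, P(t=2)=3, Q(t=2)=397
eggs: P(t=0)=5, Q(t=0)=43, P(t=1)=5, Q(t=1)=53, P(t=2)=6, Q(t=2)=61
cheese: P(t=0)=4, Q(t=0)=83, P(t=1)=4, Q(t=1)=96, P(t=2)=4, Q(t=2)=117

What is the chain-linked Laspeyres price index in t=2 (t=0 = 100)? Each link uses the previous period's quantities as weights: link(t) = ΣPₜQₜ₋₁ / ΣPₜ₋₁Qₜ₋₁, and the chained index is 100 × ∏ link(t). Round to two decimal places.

129.16

Link t=0→t=1:
ΣP(t=1)Q(t=0) = 2×280 + 5×43 + 4×83 = 560 + 215 + 332 = 1107
ΣP(t=0)Q(t=0) = 2×280 + 5×43 + 4×83 = 560 + 215 + 332 = 1107
link = 1107/1107 = 1.000000
Link t=1→t=2:
ΣP(t=2)Q(t=1) = 3×327 + 6×53 + 4×96 = 981 + 318 + 384 = 1683
ΣP(t=1)Q(t=1) = 2×327 + 5×53 + 4×96 = 654 + 265 + 384 = 1303
link = 1683/1303 = 1.291635
Chained index = 100 × 1.000000 × 1.291635 = 129.1635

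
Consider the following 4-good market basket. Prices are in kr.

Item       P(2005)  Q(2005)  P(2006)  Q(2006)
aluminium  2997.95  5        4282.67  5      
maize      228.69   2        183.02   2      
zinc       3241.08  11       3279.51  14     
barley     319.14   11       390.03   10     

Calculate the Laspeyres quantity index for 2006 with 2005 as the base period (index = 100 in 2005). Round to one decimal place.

Laspeyres quantity index uses base-period prices as weights.
ΣP(2005)·Q(2006) = 2997.95×5 + 228.69×2 + 3241.08×14 + 319.14×10 = 14989.75 + 457.38 + 45375.12 + 3191.4 = 64013.65
ΣP(2005)·Q(2005) = 2997.95×5 + 228.69×2 + 3241.08×11 + 319.14×11 = 14989.75 + 457.38 + 35651.88 + 3510.54 = 54609.55
Index = 64013.65 / 54609.55 × 100 = 117.2206

117.2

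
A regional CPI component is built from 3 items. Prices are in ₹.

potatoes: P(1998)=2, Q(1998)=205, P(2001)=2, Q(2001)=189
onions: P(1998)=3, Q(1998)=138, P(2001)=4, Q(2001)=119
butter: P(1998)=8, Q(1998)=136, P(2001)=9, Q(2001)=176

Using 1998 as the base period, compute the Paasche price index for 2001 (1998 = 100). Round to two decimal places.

113.77

Paasche price index uses current-period quantities as weights.
ΣP(2001)·Q(2001) = 2×189 + 4×119 + 9×176 = 378 + 476 + 1584 = 2438
ΣP(1998)·Q(2001) = 2×189 + 3×119 + 8×176 = 378 + 357 + 1408 = 2143
Index = 2438 / 2143 × 100 = 113.7657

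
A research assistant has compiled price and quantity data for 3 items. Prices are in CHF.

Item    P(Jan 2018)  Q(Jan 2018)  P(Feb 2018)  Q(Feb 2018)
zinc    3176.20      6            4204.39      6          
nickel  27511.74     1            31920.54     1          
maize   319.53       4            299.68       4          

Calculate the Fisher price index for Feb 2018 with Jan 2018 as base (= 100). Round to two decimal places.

121.94

Laspeyres component (base-period weights):
ΣP(Feb 2018)Q(Jan 2018) = 4204.39×6 + 31920.54×1 + 299.68×4 = 25226.34 + 31920.54 + 1198.72 = 58345.6
ΣP(Jan 2018)Q(Jan 2018) = 3176.20×6 + 27511.74×1 + 319.53×4 = 19057.2 + 27511.74 + 1278.12 = 47847.06
L = 58345.6 / 47847.06 × 100 = 121.9419
Paasche component (current-period weights):
ΣP(Feb 2018)Q(Feb 2018) = 4204.39×6 + 31920.54×1 + 299.68×4 = 25226.34 + 31920.54 + 1198.72 = 58345.6
ΣP(Jan 2018)Q(Feb 2018) = 3176.20×6 + 27511.74×1 + 319.53×4 = 19057.2 + 27511.74 + 1278.12 = 47847.06
P = 58345.6 / 47847.06 × 100 = 121.9419
Fisher = √(L × P) = √(121.9419 × 121.9419) = 121.9419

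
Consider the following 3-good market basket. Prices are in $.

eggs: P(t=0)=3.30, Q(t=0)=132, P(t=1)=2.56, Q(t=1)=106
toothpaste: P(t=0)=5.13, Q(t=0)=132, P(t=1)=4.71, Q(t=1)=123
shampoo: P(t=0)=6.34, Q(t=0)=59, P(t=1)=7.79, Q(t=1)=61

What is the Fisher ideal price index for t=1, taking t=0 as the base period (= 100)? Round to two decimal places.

96.20

Laspeyres component (base-period weights):
ΣP(t=1)Q(t=0) = 2.56×132 + 4.71×132 + 7.79×59 = 337.92 + 621.72 + 459.61 = 1419.25
ΣP(t=0)Q(t=0) = 3.30×132 + 5.13×132 + 6.34×59 = 435.6 + 677.16 + 374.06 = 1486.82
L = 1419.25 / 1486.82 × 100 = 95.4554
Paasche component (current-period weights):
ΣP(t=1)Q(t=1) = 2.56×106 + 4.71×123 + 7.79×61 = 271.36 + 579.33 + 475.19 = 1325.88
ΣP(t=0)Q(t=1) = 3.30×106 + 5.13×123 + 6.34×61 = 349.8 + 630.99 + 386.74 = 1367.53
P = 1325.88 / 1367.53 × 100 = 96.9544
Fisher = √(L × P) = √(95.4554 × 96.9544) = 96.2020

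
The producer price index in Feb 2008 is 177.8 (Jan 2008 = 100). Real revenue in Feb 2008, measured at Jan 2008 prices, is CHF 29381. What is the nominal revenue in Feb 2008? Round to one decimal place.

Nominal = Real × (Index/100) = 29381 × (177.8/100)
        = 29381 × 1.778 = 52239.4180

52239.4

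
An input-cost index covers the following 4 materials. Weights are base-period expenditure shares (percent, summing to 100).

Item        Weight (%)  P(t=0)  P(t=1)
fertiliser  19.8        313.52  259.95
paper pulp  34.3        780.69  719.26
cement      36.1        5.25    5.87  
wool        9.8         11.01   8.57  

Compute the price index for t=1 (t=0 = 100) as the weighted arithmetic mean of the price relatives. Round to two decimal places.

fertiliser: 19.8 × (259.95/313.52) = 19.8 × 0.829134 = 16.4168
paper pulp: 34.3 × (719.26/780.69) = 34.3 × 0.921313 = 31.6010
cement: 36.1 × (5.87/5.25) = 36.1 × 1.118095 = 40.3632
wool: 9.8 × (8.57/11.01) = 9.8 × 0.778383 = 7.6282
Index = Σ wᵢ·(p₁ᵢ/p₀ᵢ) = 16.4168 + 31.6010 + 40.3632 + 7.6282 = 96.0093

96.01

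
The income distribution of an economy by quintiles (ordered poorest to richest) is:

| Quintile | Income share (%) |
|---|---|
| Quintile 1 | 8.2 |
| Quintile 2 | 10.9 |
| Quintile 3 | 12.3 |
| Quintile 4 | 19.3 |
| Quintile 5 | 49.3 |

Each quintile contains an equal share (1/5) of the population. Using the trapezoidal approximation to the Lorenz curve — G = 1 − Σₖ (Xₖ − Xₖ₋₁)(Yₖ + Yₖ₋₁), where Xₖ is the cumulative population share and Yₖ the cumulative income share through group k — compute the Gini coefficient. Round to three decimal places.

0.362

Cumulative income shares Yₖ: 0.0820, 0.1910, 0.3140, 0.5070, 1.0000
Σ (Xₖ−Xₖ₋₁)(Yₖ+Yₖ₋₁) = (1/5)(0.0820+0.0000) + (1/5)(0.1910+0.0820) + (1/5)(0.3140+0.1910) + (1/5)(0.5070+0.3140) + (1/5)(1.0000+0.5070)
  = 0.0164 + 0.0546 + 0.1010 + 0.1642 + 0.3014 = 0.6376
G = 1 − 0.6376 = 0.3624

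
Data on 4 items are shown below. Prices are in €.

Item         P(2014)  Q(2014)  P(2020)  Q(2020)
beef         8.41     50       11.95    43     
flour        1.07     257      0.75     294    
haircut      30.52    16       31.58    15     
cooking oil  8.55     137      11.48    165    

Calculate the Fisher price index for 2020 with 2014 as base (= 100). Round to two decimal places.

121.85

Laspeyres component (base-period weights):
ΣP(2020)Q(2014) = 11.95×50 + 0.75×257 + 31.58×16 + 11.48×137 = 597.5 + 192.75 + 505.28 + 1572.76 = 2868.29
ΣP(2014)Q(2014) = 8.41×50 + 1.07×257 + 30.52×16 + 8.55×137 = 420.5 + 274.99 + 488.32 + 1171.35 = 2355.16
L = 2868.29 / 2355.16 × 100 = 121.7875
Paasche component (current-period weights):
ΣP(2020)Q(2020) = 11.95×43 + 0.75×294 + 31.58×15 + 11.48×165 = 513.85 + 220.5 + 473.7 + 1894.2 = 3102.25
ΣP(2014)Q(2020) = 8.41×43 + 1.07×294 + 30.52×15 + 8.55×165 = 361.63 + 314.58 + 457.8 + 1410.75 = 2544.76
P = 3102.25 / 2544.76 × 100 = 121.9074
Fisher = √(L × P) = √(121.7875 × 121.9074) = 121.8474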